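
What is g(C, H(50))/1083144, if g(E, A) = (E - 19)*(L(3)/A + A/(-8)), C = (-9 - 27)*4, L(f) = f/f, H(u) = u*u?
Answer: 127343587/2707860000 ≈ 0.047027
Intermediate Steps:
H(u) = u²
L(f) = 1
C = -144 (C = -36*4 = -144)
g(E, A) = (-19 + E)*(1/A - A/8) (g(E, A) = (E - 19)*(1/A + A/(-8)) = (-19 + E)*(1/A + A*(-⅛)) = (-19 + E)*(1/A - A/8))
g(C, H(50))/1083144 = ((-19 - 144 + (50²)²*(19 - 1*(-144))/8)/(50²))/1083144 = ((-19 - 144 + (⅛)*2500²*(19 + 144))/2500)*(1/1083144) = ((-19 - 144 + (⅛)*6250000*163)/2500)*(1/1083144) = ((-19 - 144 + 127343750)/2500)*(1/1083144) = ((1/2500)*127343587)*(1/1083144) = (127343587/2500)*(1/1083144) = 127343587/2707860000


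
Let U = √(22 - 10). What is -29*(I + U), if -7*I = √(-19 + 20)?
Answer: 29/7 - 58*√3 ≈ -96.316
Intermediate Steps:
U = 2*√3 (U = √12 = 2*√3 ≈ 3.4641)
I = -⅐ (I = -√(-19 + 20)/7 = -√1/7 = -⅐*1 = -⅐ ≈ -0.14286)
-29*(I + U) = -29*(-⅐ + 2*√3) = 29/7 - 58*√3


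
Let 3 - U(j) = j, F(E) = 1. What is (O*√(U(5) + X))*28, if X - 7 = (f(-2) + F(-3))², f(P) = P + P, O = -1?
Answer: -28*√14 ≈ -104.77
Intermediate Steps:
f(P) = 2*P
U(j) = 3 - j
X = 16 (X = 7 + (2*(-2) + 1)² = 7 + (-4 + 1)² = 7 + (-3)² = 7 + 9 = 16)
(O*√(U(5) + X))*28 = -√((3 - 1*5) + 16)*28 = -√((3 - 5) + 16)*28 = -√(-2 + 16)*28 = -√14*28 = -28*√14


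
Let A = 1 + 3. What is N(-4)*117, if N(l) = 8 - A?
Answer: 468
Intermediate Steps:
A = 4
N(l) = 4 (N(l) = 8 - 1*4 = 8 - 4 = 4)
N(-4)*117 = 4*117 = 468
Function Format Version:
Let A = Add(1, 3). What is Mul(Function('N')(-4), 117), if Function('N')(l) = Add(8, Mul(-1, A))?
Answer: 468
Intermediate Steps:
A = 4
Function('N')(l) = 4 (Function('N')(l) = Add(8, Mul(-1, 4)) = Add(8, -4) = 4)
Mul(Function('N')(-4), 117) = Mul(4, 117) = 468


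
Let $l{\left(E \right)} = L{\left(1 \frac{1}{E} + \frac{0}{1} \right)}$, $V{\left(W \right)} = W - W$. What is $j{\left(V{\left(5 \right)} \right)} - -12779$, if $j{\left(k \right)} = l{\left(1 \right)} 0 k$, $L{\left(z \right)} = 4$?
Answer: $12779$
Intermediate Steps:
$V{\left(W \right)} = 0$
$l{\left(E \right)} = 4$
$j{\left(k \right)} = 0$ ($j{\left(k \right)} = 4 \cdot 0 k = 0 k = 0$)
$j{\left(V{\left(5 \right)} \right)} - -12779 = 0 - -12779 = 0 + 12779 = 12779$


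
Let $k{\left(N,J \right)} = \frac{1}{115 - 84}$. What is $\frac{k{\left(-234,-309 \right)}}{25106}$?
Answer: $\frac{1}{778286} \approx 1.2849 \cdot 10^{-6}$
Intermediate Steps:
$k{\left(N,J \right)} = \frac{1}{31}$
$\frac{k{\left(-234,-309 \right)}}{25106} = \frac{1}{31 \cdot 25106} = \frac{1}{31} \cdot \frac{1}{25106} = \frac{1}{778286}$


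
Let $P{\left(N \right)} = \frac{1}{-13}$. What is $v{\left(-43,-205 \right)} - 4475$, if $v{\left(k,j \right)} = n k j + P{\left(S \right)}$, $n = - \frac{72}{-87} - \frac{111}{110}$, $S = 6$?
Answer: $- \frac{50386389}{8294} \approx -6075.0$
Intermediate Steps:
$n = - \frac{579}{3190}$ ($n = \left(-72\right) \left(- \frac{1}{87}\right) - \frac{111}{110} = \frac{24}{29} - \frac{111}{110} = - \frac{579}{3190} \approx -0.1815$)
$P{\left(N \right)} = - \frac{1}{13}$
$v{\left(k,j \right)} = - \frac{1}{13} - \frac{579 j k}{3190}$ ($v{\left(k,j \right)} = - \frac{579 k}{3190} j - \frac{1}{13} = - \frac{579 j k}{3190} - \frac{1}{13} = - \frac{1}{13} - \frac{579 j k}{3190}$)
$v{\left(-43,-205 \right)} - 4475 = \left(- \frac{1}{13} - \left(- \frac{23739}{638}\right) \left(-43\right)\right) - 4475 = \left(- \frac{1}{13} - \frac{1020777}{638}\right) - 4475 = - \frac{13270739}{8294} - 4475 = - \frac{50386389}{8294}$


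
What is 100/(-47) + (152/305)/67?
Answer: -2036356/960445 ≈ -2.1202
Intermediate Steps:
100/(-47) + (152/305)/67 = 100*(-1/47) + (152*(1/305))*(1/67) = -100/47 + (152/305)*(1/67) = -100/47 + 152/20435 = -2036356/960445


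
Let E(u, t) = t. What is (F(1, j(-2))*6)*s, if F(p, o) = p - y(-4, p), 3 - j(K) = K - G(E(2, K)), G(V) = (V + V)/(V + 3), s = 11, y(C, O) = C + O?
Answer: 264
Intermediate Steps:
G(V) = 2*V/(3 + V) (G(V) = (2*V)/(3 + V) = 2*V/(3 + V))
j(K) = 3 - K + 2*K/(3 + K) (j(K) = 3 - (K - 2*K/(3 + K)) = 3 + (-K + 2*K/(3 + K)) = 3 - K + 2*K/(3 + K))
F(p, o) = 4 (F(p, o) = p - (-4 + p) = p + (4 - p) = 4)
(F(1, j(-2))*6)*s = (4*6)*11 = 24*11 = 264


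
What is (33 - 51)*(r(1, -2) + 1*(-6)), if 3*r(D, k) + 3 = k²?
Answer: 102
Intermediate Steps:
r(D, k) = -1 + k²/3
(33 - 51)*(r(1, -2) + 1*(-6)) = (33 - 51)*((-1 + (⅓)*(-2)²) + 1*(-6)) = -18*((-1 + (⅓)*4) - 6) = -18*((-1 + 4/3) - 6) = -18*(⅓ - 6) = -18*(-17/3) = 102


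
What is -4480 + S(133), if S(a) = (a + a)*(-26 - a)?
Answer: -46774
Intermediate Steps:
S(a) = 2*a*(-26 - a) (S(a) = (2*a)*(-26 - a) = 2*a*(-26 - a))
-4480 + S(133) = -4480 - 2*133*(26 + 133) = -4480 - 2*133*159 = -4480 - 42294 = -46774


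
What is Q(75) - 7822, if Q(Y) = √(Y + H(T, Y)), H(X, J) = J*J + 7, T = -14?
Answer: -7822 + √5707 ≈ -7746.5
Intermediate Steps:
H(X, J) = 7 + J² (H(X, J) = J² + 7 = 7 + J²)
Q(Y) = √(7 + Y + Y²) (Q(Y) = √(Y + (7 + Y²)) = √(7 + Y + Y²))
Q(75) - 7822 = √(7 + 75 + 75²) - 7822 = √(7 + 75 + 5625) - 7822 = √5707 - 7822 = -7822 + √5707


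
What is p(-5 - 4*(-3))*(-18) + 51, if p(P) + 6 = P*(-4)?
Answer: 663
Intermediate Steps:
p(P) = -6 - 4*P (p(P) = -6 + P*(-4) = -6 - 4*P)
p(-5 - 4*(-3))*(-18) + 51 = (-6 - 4*(-5 - 4*(-3)))*(-18) + 51 = (-6 - 4*(-5 + 12))*(-18) + 51 = (-6 - 4*7)*(-18) + 51 = (-6 - 28)*(-18) + 51 = -34*(-18) + 51 = 612 + 51 = 663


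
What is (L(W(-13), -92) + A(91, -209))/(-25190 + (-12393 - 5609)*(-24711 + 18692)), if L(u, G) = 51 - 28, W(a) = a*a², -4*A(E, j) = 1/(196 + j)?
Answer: 399/1877700032 ≈ 2.1249e-7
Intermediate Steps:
A(E, j) = -1/(4*(196 + j))
W(a) = a³
L(u, G) = 23
(L(W(-13), -92) + A(91, -209))/(-25190 + (-12393 - 5609)*(-24711 + 18692)) = (23 - 1/(784 + 4*(-209)))/(-25190 + (-12393 - 5609)*(-24711 + 18692)) = (23 - 1/(784 - 836))/(-25190 - 18002*(-6019)) = (23 - 1/(-52))/(-25190 + 108354038) = (23 - 1*(-1/52))/108328848 = (23 + 1/52)*(1/108328848) = (1197/52)*(1/108328848) = 399/1877700032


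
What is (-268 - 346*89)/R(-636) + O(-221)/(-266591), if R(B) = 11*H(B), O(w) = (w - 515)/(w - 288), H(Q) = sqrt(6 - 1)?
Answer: -736/135694819 - 31062*sqrt(5)/55 ≈ -1262.8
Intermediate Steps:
H(Q) = sqrt(5)
O(w) = (-515 + w)/(-288 + w)
R(B) = 11*sqrt(5)
(-268 - 346*89)/R(-636) + O(-221)/(-266591) = (-268 - 346*89)/((11*sqrt(5))) + ((-515 - 221)/(-288 - 221))/(-266591) = (-268 - 30794)*(sqrt(5)/55) + (-736/(-509))*(-1/266591) = -31062*sqrt(5)/55 - 1/509*(-736)*(-1/266591) = -31062*sqrt(5)/55 + (736/509)*(-1/266591) = -31062*sqrt(5)/55 - 736/135694819 = -736/135694819 - 31062*sqrt(5)/55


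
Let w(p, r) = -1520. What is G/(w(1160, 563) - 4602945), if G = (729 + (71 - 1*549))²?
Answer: -63001/4604465 ≈ -0.013683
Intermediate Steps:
G = 63001 (G = (729 + (71 - 549))² = (729 - 478)² = 251² = 63001)
G/(w(1160, 563) - 4602945) = 63001/(-1520 - 4602945) = 63001/(-4604465) = 63001*(-1/4604465) = -63001/4604465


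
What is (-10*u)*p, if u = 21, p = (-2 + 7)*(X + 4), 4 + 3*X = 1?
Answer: -3150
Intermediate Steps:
X = -1 (X = -4/3 + (1/3)*1 = -4/3 + 1/3 = -1)
p = 15 (p = (-2 + 7)*(-1 + 4) = 5*3 = 15)
(-10*u)*p = -10*21*15 = -210*15 = -3150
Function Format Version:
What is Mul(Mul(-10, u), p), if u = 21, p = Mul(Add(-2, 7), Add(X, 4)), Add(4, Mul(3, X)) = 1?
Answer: -3150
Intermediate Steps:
X = -1 (X = Add(Rational(-4, 3), Mul(Rational(1, 3), 1)) = Add(Rational(-4, 3), Rational(1, 3)) = -1)
p = 15 (p = Mul(Add(-2, 7), Add(-1, 4)) = Mul(5, 3) = 15)
Mul(Mul(-10, u), p) = Mul(Mul(-10, 21), 15) = Mul(-210, 15) = -3150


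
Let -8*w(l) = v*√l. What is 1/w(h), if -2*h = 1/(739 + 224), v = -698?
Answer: -12*I*√214/349 ≈ -0.50299*I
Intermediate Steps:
h = -1/1926 (h = -1/(2*(739 + 224)) = -½/963 = -½*1/963 = -1/1926 ≈ -0.00051921)
w(l) = 349*√l/4 (w(l) = -(-349)*√l/4 = 349*√l/4)
1/w(h) = 1/(349*√(-1/1926)/4) = 1/(349*(I*√214/642)/4) = 1/(349*I*√214/2568) = -12*I*√214/349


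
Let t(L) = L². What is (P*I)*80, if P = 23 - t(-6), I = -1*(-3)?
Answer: -3120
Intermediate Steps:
I = 3
P = -13 (P = 23 - 1*(-6)² = 23 - 1*36 = 23 - 36 = -13)
(P*I)*80 = -13*3*80 = -39*80 = -3120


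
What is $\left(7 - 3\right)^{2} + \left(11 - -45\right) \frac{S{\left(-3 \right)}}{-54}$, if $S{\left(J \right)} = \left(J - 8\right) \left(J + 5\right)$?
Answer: $\frac{1048}{27} \approx 38.815$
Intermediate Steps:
$S{\left(J \right)} = \left(-8 + J\right) \left(5 + J\right)$
$\left(7 - 3\right)^{2} + \left(11 - -45\right) \frac{S{\left(-3 \right)}}{-54} = \left(7 - 3\right)^{2} + \left(11 - -45\right) \frac{-40 + \left(-3\right)^{2} - -9}{-54} = 4^{2} + \left(11 + 45\right) \left(-40 + 9 + 9\right) \left(- \frac{1}{54}\right) = 16 + 56 \left(\left(-22\right) \left(- \frac{1}{54}\right)\right) = 16 + 56 \cdot \frac{11}{27} = 16 + \frac{616}{27} = \frac{1048}{27}$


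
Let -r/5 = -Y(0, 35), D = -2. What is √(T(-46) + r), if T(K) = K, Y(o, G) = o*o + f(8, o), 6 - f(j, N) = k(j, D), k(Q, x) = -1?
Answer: I*√11 ≈ 3.3166*I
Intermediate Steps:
f(j, N) = 7 (f(j, N) = 6 - 1*(-1) = 6 + 1 = 7)
Y(o, G) = 7 + o² (Y(o, G) = o*o + 7 = o² + 7 = 7 + o²)
r = 35 (r = -(-5)*(7 + 0²) = -(-5)*(7 + 0) = -(-5)*7 = -5*(-7) = 35)
√(T(-46) + r) = √(-46 + 35) = √(-11) = I*√11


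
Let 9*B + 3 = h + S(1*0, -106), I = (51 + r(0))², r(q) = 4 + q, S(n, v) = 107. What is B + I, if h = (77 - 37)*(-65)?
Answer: 8243/3 ≈ 2747.7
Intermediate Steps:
h = -2600 (h = 40*(-65) = -2600)
I = 3025 (I = (51 + (4 + 0))² = (51 + 4)² = 55² = 3025)
B = -832/3 (B = -⅓ + (-2600 + 107)/9 = -⅓ + (⅑)*(-2493) = -⅓ - 277 = -832/3 ≈ -277.33)
B + I = -832/3 + 3025 = 8243/3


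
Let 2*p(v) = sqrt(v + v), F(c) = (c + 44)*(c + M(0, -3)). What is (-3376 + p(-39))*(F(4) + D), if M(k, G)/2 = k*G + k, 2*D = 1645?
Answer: -3424952 + 2029*I*sqrt(78)/4 ≈ -3.425e+6 + 4479.9*I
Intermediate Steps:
D = 1645/2 (D = (1/2)*1645 = 1645/2 ≈ 822.50)
M(k, G) = 2*k + 2*G*k (M(k, G) = 2*(k*G + k) = 2*(G*k + k) = 2*(k + G*k) = 2*k + 2*G*k)
F(c) = c*(44 + c) (F(c) = (c + 44)*(c + 2*0*(1 - 3)) = (44 + c)*(c + 2*0*(-2)) = (44 + c)*(c + 0) = (44 + c)*c = c*(44 + c))
p(v) = sqrt(2)*sqrt(v)/2 (p(v) = sqrt(v + v)/2 = sqrt(2*v)/2 = (sqrt(2)*sqrt(v))/2 = sqrt(2)*sqrt(v)/2)
(-3376 + p(-39))*(F(4) + D) = (-3376 + sqrt(2)*sqrt(-39)/2)*(4*(44 + 4) + 1645/2) = (-3376 + sqrt(2)*(I*sqrt(39))/2)*(4*48 + 1645/2) = (-3376 + I*sqrt(78)/2)*(192 + 1645/2) = (-3376 + I*sqrt(78)/2)*(2029/2) = -3424952 + 2029*I*sqrt(78)/4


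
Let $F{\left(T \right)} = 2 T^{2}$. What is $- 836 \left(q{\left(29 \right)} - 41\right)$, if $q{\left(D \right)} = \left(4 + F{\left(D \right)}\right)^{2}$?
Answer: $-2376375980$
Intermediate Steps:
$q{\left(D \right)} = \left(4 + 2 D^{2}\right)^{2}$
$- 836 \left(q{\left(29 \right)} - 41\right) = - 836 \left(4 \left(2 + 29^{2}\right)^{2} - 41\right) = - 836 \left(4 \left(2 + 841\right)^{2} - 41\right) = - 836 \left(4 \cdot 843^{2} - 41\right) = - 836 \left(4 \cdot 710649 - 41\right) = - 836 \left(2842596 - 41\right) = \left(-836\right) 2842555 = -2376375980$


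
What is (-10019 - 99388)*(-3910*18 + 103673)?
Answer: -3642487251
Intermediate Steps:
(-10019 - 99388)*(-3910*18 + 103673) = -109407*(-70380 + 103673) = -109407*33293 = -3642487251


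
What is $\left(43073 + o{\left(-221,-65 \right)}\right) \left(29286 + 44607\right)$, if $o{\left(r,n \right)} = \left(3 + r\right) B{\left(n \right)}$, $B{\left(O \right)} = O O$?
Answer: $-64876354461$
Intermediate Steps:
$B{\left(O \right)} = O^{2}$
$o{\left(r,n \right)} = n^{2} \left(3 + r\right)$ ($o{\left(r,n \right)} = \left(3 + r\right) n^{2} = n^{2} \left(3 + r\right)$)
$\left(43073 + o{\left(-221,-65 \right)}\right) \left(29286 + 44607\right) = \left(43073 + \left(-65\right)^{2} \left(3 - 221\right)\right) \left(29286 + 44607\right) = \left(43073 + 4225 \left(-218\right)\right) 73893 = \left(43073 - 921050\right) 73893 = \left(-877977\right) 73893 = -64876354461$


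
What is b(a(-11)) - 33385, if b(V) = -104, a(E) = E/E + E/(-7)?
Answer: -33489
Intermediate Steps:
a(E) = 1 - E/7 (a(E) = 1 + E*(-⅐) = 1 - E/7)
b(a(-11)) - 33385 = -104 - 33385 = -33489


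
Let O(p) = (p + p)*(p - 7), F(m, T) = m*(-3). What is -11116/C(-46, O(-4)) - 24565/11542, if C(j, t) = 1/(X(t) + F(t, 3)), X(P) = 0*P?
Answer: 33871405643/11542 ≈ 2.9346e+6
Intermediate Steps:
F(m, T) = -3*m
X(P) = 0
O(p) = 2*p*(-7 + p) (O(p) = (2*p)*(-7 + p) = 2*p*(-7 + p))
C(j, t) = -1/(3*t) (C(j, t) = 1/(0 - 3*t) = 1/(-3*t) = -1/(3*t))
-11116/C(-46, O(-4)) - 24565/11542 = -11116/((-(-1/(8*(-7 - 4)))/3)) - 24565/11542 = -11116/((-1/(3*(2*(-4)*(-11))))) - 24565*1/11542 = -11116/((-⅓/88)) - 24565/11542 = -11116/((-⅓*1/88)) - 24565/11542 = -11116/(-1/264) - 24565/11542 = -11116*(-264) - 24565/11542 = 2934624 - 24565/11542 = 33871405643/11542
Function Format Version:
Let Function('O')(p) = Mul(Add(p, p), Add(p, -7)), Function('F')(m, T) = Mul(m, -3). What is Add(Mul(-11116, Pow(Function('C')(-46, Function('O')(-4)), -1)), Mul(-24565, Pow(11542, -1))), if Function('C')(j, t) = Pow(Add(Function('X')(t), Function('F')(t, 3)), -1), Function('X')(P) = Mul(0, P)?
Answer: Rational(33871405643, 11542) ≈ 2.9346e+6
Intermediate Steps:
Function('F')(m, T) = Mul(-3, m)
Function('X')(P) = 0
Function('O')(p) = Mul(2, p, Add(-7, p)) (Function('O')(p) = Mul(Mul(2, p), Add(-7, p)) = Mul(2, p, Add(-7, p)))
Function('C')(j, t) = Mul(Rational(-1, 3), Pow(t, -1)) (Function('C')(j, t) = Pow(Add(0, Mul(-3, t)), -1) = Pow(Mul(-3, t), -1) = Mul(Rational(-1, 3), Pow(t, -1)))
Add(Mul(-11116, Pow(Function('C')(-46, Function('O')(-4)), -1)), Mul(-24565, Pow(11542, -1))) = Add(Mul(-11116, Pow(Mul(Rational(-1, 3), Pow(Mul(2, -4, Add(-7, -4)), -1)), -1)), Mul(-24565, Pow(11542, -1))) = Add(Mul(-11116, Pow(Mul(Rational(-1, 3), Pow(Mul(2, -4, -11), -1)), -1)), Mul(-24565, Rational(1, 11542))) = Add(Mul(-11116, Pow(Mul(Rational(-1, 3), Pow(88, -1)), -1)), Rational(-24565, 11542)) = Add(Mul(-11116, Pow(Mul(Rational(-1, 3), Rational(1, 88)), -1)), Rational(-24565, 11542)) = Add(Mul(-11116, Pow(Rational(-1, 264), -1)), Rational(-24565, 11542)) = Add(Mul(-11116, -264), Rational(-24565, 11542)) = Add(2934624, Rational(-24565, 11542)) = Rational(33871405643, 11542)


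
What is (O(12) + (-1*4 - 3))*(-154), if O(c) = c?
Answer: -770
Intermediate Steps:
(O(12) + (-1*4 - 3))*(-154) = (12 + (-1*4 - 3))*(-154) = (12 + (-4 - 3))*(-154) = (12 - 7)*(-154) = 5*(-154) = -770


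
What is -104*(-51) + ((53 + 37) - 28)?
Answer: 5366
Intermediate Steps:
-104*(-51) + ((53 + 37) - 28) = 5304 + (90 - 28) = 5304 + 62 = 5366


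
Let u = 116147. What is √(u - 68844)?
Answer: √47303 ≈ 217.49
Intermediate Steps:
√(u - 68844) = √(116147 - 68844) = √47303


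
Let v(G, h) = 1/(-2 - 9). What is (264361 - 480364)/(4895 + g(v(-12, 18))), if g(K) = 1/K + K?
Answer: -2376033/53723 ≈ -44.227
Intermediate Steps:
v(G, h) = -1/11 (v(G, h) = 1/(-11) = -1/11)
g(K) = K + 1/K
(264361 - 480364)/(4895 + g(v(-12, 18))) = (264361 - 480364)/(4895 + (-1/11 + 1/(-1/11))) = -216003/(4895 + (-1/11 - 11)) = -216003/(4895 - 122/11) = -216003/53723/11 = -216003*11/53723 = -2376033/53723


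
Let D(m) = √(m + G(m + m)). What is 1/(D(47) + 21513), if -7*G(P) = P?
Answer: 150591/3239663948 - √1645/3239663948 ≈ 4.6471e-5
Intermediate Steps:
G(P) = -P/7
D(m) = √35*√m/7 (D(m) = √(m - (m + m)/7) = √(m - 2*m/7) = √(5*m/7) = √35*√m/7)
1/(D(47) + 21513) = 1/(√35*√47/7 + 21513) = 1/(√1645/7 + 21513) = 1/(21513 + √1645/7)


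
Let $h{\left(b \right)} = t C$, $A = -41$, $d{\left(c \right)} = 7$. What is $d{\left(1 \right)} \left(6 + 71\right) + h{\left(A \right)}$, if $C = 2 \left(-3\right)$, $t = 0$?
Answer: $539$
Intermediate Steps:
$C = -6$
$h{\left(b \right)} = 0$ ($h{\left(b \right)} = 0 \left(-6\right) = 0$)
$d{\left(1 \right)} \left(6 + 71\right) + h{\left(A \right)} = 7 \left(6 + 71\right) + 0 = 7 \cdot 77 + 0 = 539 + 0 = 539$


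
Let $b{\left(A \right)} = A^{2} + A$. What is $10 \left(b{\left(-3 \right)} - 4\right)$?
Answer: $20$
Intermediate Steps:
$b{\left(A \right)} = A + A^{2}$
$10 \left(b{\left(-3 \right)} - 4\right) = 10 \left(- 3 \left(1 - 3\right) - 4\right) = 10 \left(\left(-3\right) \left(-2\right) - 4\right) = 10 \left(6 - 4\right) = 10 \cdot 2 = 20$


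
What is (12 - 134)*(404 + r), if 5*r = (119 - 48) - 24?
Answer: -252174/5 ≈ -50435.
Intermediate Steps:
r = 47/5 (r = ((119 - 48) - 24)/5 = (71 - 24)/5 = (⅕)*47 = 47/5 ≈ 9.4000)
(12 - 134)*(404 + r) = (12 - 134)*(404 + 47/5) = -122*2067/5 = -252174/5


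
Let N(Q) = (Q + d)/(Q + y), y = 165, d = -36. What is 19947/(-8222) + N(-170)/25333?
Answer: -2524893023/1041439630 ≈ -2.4244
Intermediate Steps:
N(Q) = (-36 + Q)/(165 + Q) (N(Q) = (Q - 36)/(Q + 165) = (-36 + Q)/(165 + Q))
19947/(-8222) + N(-170)/25333 = 19947/(-8222) + ((-36 - 170)/(165 - 170))/25333 = 19947*(-1/8222) + (-206/(-5))*(1/25333) = -19947/8222 - ⅕*(-206)*(1/25333) = -19947/8222 + (206/5)*(1/25333) = -19947/8222 + 206/126665 = -2524893023/1041439630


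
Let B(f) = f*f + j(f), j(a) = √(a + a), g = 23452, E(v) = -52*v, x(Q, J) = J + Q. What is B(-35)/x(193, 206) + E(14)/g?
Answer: 78127/25707 + I*√70/399 ≈ 3.0391 + 0.020969*I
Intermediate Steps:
j(a) = √2*√a (j(a) = √(2*a) = √2*√a)
B(f) = f² + √2*√f (B(f) = f*f + √2*√f = f² + √2*√f)
B(-35)/x(193, 206) + E(14)/g = ((-35)² + √2*√(-35))/(206 + 193) - 52*14/23452 = (1225 + √2*(I*√35))/399 - 728*1/23452 = (1225 + I*√70)*(1/399) - 14/451 = (175/57 + I*√70/399) - 14/451 = 78127/25707 + I*√70/399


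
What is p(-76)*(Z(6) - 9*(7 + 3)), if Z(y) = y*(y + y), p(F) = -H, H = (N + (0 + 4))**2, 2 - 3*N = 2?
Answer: 288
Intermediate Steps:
N = 0 (N = 2/3 - 1/3*2 = 2/3 - 2/3 = 0)
H = 16 (H = (0 + (0 + 4))**2 = (0 + 4)**2 = 4**2 = 16)
p(F) = -16 (p(F) = -1*16 = -16)
Z(y) = 2*y**2 (Z(y) = y*(2*y) = 2*y**2)
p(-76)*(Z(6) - 9*(7 + 3)) = -16*(2*6**2 - 9*(7 + 3)) = -16*(2*36 - 9*10) = -16*(72 - 90) = -16*(-18) = 288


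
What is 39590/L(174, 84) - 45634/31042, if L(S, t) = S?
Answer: 305253116/1350327 ≈ 226.06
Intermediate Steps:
39590/L(174, 84) - 45634/31042 = 39590/174 - 45634/31042 = 39590*(1/174) - 45634*1/31042 = 19795/87 - 22817/15521 = 305253116/1350327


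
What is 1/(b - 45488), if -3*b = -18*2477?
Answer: -1/30626 ≈ -3.2652e-5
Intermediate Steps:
b = 14862 (b = -(-6)*2477 = -1/3*(-44586) = 14862)
1/(b - 45488) = 1/(14862 - 45488) = 1/(-30626) = -1/30626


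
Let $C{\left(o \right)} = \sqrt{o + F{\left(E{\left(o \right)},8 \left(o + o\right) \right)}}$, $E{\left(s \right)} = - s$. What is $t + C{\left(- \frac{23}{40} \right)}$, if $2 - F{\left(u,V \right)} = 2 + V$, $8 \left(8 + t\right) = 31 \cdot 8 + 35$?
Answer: $\frac{219}{8} + \frac{\sqrt{138}}{4} \approx 30.312$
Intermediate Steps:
$t = \frac{219}{8}$ ($t = -8 + \frac{31 \cdot 8 + 35}{8} = -8 + \frac{248 + 35}{8} = -8 + \frac{1}{8} \cdot 283 = -8 + \frac{283}{8} = \frac{219}{8} \approx 27.375$)
$F{\left(u,V \right)} = - V$ ($F{\left(u,V \right)} = 2 - \left(2 + V\right) = - V$)
$C{\left(o \right)} = \sqrt{15} \sqrt{- o}$ ($C{\left(o \right)} = \sqrt{o - 8 \left(o + o\right)} = \sqrt{o - 8 \cdot 2 o} = \sqrt{o - 16 o} = \sqrt{- 15 o} = \sqrt{15} \sqrt{- o}$)
$t + C{\left(- \frac{23}{40} \right)} = \frac{219}{8} + \sqrt{15} \sqrt{- \frac{-23}{40}} = \frac{219}{8} + \sqrt{15} \sqrt{\left(-1\right) \left(- \frac{23}{40}\right)} = \frac{219}{8} + \sqrt{15} \sqrt{\frac{23}{40}} = \frac{219}{8} + \sqrt{15} \frac{\sqrt{230}}{20} = \frac{219}{8} + \frac{\sqrt{138}}{4}$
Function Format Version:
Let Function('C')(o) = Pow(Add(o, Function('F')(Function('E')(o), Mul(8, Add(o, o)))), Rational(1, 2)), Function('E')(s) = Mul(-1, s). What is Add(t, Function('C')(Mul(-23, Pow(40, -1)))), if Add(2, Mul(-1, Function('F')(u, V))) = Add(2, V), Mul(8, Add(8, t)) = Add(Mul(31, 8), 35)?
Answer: Add(Rational(219, 8), Mul(Rational(1, 4), Pow(138, Rational(1, 2)))) ≈ 30.312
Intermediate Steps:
t = Rational(219, 8) (t = Add(-8, Mul(Rational(1, 8), Add(Mul(31, 8), 35))) = Add(-8, Mul(Rational(1, 8), Add(248, 35))) = Add(-8, Mul(Rational(1, 8), 283)) = Add(-8, Rational(283, 8)) = Rational(219, 8) ≈ 27.375)
Function('F')(u, V) = Mul(-1, V) (Function('F')(u, V) = Add(2, Mul(-1, Add(2, V))) = Add(2, Add(-2, Mul(-1, V))) = Mul(-1, V))
Function('C')(o) = Mul(Pow(15, Rational(1, 2)), Pow(Mul(-1, o), Rational(1, 2))) (Function('C')(o) = Pow(Add(o, Mul(-1, Mul(8, Add(o, o)))), Rational(1, 2)) = Pow(Add(o, Mul(-1, Mul(8, Mul(2, o)))), Rational(1, 2)) = Pow(Add(o, Mul(-1, Mul(16, o))), Rational(1, 2)) = Pow(Add(o, Mul(-16, o)), Rational(1, 2)) = Pow(Mul(-15, o), Rational(1, 2)) = Mul(Pow(15, Rational(1, 2)), Pow(Mul(-1, o), Rational(1, 2))))
Add(t, Function('C')(Mul(-23, Pow(40, -1)))) = Add(Rational(219, 8), Mul(Pow(15, Rational(1, 2)), Pow(Mul(-1, Mul(-23, Pow(40, -1))), Rational(1, 2)))) = Add(Rational(219, 8), Mul(Pow(15, Rational(1, 2)), Pow(Mul(-1, Mul(-23, Rational(1, 40))), Rational(1, 2)))) = Add(Rational(219, 8), Mul(Pow(15, Rational(1, 2)), Pow(Mul(-1, Rational(-23, 40)), Rational(1, 2)))) = Add(Rational(219, 8), Mul(Pow(15, Rational(1, 2)), Pow(Rational(23, 40), Rational(1, 2)))) = Add(Rational(219, 8), Mul(Pow(15, Rational(1, 2)), Mul(Rational(1, 20), Pow(230, Rational(1, 2))))) = Add(Rational(219, 8), Mul(Rational(1, 4), Pow(138, Rational(1, 2))))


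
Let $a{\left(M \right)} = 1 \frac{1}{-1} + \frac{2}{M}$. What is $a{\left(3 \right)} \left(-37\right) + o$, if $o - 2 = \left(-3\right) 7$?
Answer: $- \frac{20}{3} \approx -6.6667$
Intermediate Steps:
$o = -19$ ($o = 2 - 21 = -19$)
$a{\left(M \right)} = -1 + \frac{2}{M}$ ($a{\left(M \right)} = 1 \left(-1\right) + \frac{2}{M} = -1 + \frac{2}{M}$)
$a{\left(3 \right)} \left(-37\right) + o = \frac{2 - 3}{3} \left(-37\right) - 19 = \frac{1}{3} \left(-1\right) \left(-37\right) - 19 = \left(- \frac{1}{3}\right) \left(-37\right) - 19 = \frac{37}{3} - 19 = - \frac{20}{3}$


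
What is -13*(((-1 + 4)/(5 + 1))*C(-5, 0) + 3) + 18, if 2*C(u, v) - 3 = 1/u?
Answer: -301/10 ≈ -30.100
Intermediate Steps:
C(u, v) = 3/2 + 1/(2*u)
-13*(((-1 + 4)/(5 + 1))*C(-5, 0) + 3) + 18 = -13*(((-1 + 4)/(5 + 1))*((½)*(1 + 3*(-5))/(-5)) + 3) + 18 = -13*((3/6)*((½)*(-⅕)*(1 - 15)) + 3) + 18 = -13*((3*(⅙))*((½)*(-⅕)*(-14)) + 3) + 18 = -13*((½)*(7/5) + 3) + 18 = -13*(7/10 + 3) + 18 = -13*37/10 + 18 = -481/10 + 18 = -301/10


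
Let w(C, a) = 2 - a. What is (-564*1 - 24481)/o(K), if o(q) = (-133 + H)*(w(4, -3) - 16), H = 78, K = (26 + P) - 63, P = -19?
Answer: -5009/121 ≈ -41.397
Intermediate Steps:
K = -56 (K = (26 - 19) - 63 = 7 - 63 = -56)
o(q) = 605 (o(q) = (-133 + 78)*((2 - 1*(-3)) - 16) = -55*((2 + 3) - 16) = -55*(5 - 16) = -55*(-11) = 605)
(-564*1 - 24481)/o(K) = (-564*1 - 24481)/605 = (-564 - 24481)*(1/605) = -25045*1/605 = -5009/121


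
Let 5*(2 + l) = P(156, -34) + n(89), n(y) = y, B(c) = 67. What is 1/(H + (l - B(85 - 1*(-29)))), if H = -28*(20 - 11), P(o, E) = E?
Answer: -1/310 ≈ -0.0032258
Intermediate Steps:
H = -252 (H = -28*9 = -252)
l = 9 (l = -2 + (-34 + 89)/5 = -2 + (1/5)*55 = -2 + 11 = 9)
1/(H + (l - B(85 - 1*(-29)))) = 1/(-252 + (9 - 1*67)) = 1/(-252 + (9 - 67)) = 1/(-252 - 58) = 1/(-310) = -1/310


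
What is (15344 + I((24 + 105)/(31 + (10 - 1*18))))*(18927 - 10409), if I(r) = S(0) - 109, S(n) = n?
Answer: 129771730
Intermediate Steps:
I(r) = -109 (I(r) = 0 - 109 = -109)
(15344 + I((24 + 105)/(31 + (10 - 1*18))))*(18927 - 10409) = (15344 - 109)*(18927 - 10409) = 15235*8518 = 129771730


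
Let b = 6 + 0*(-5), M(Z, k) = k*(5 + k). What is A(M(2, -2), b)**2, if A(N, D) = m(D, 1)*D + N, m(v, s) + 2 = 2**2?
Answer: 36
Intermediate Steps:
m(v, s) = 2 (m(v, s) = -2 + 2**2 = -2 + 4 = 2)
b = 6 (b = 6 + 0 = 6)
A(N, D) = N + 2*D (A(N, D) = 2*D + N = N + 2*D)
A(M(2, -2), b)**2 = (-2*(5 - 2) + 2*6)**2 = (-2*3 + 12)**2 = (-6 + 12)**2 = 6**2 = 36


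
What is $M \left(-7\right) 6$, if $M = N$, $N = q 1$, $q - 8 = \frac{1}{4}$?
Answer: $- \frac{693}{2} \approx -346.5$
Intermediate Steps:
$q = \frac{33}{4}$ ($q = 8 + \frac{1}{4} = \frac{33}{4} \approx 8.25$)
$N = \frac{33}{4}$ ($N = \frac{33}{4} \cdot 1 = \frac{33}{4} \approx 8.25$)
$M = \frac{33}{4} \approx 8.25$
$M \left(-7\right) 6 = \frac{33}{4} \left(-7\right) 6 = \left(- \frac{231}{4}\right) 6 = - \frac{693}{2}$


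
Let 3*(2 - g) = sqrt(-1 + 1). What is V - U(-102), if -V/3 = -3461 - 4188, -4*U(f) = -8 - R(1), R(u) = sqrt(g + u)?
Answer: 22945 - sqrt(3)/4 ≈ 22945.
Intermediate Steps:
g = 2 (g = 2 - sqrt(-1 + 1)/3 = 2 - sqrt(0)/3 = 2 - 1/3*0 = 2 + 0 = 2)
R(u) = sqrt(2 + u)
U(f) = 2 + sqrt(3)/4 (U(f) = -(-8 - sqrt(2 + 1))/4 = -(-8 - sqrt(3))/4 = 2 + sqrt(3)/4)
V = 22947 (V = -3*(-3461 - 4188) = -3*(-7649) = 22947)
V - U(-102) = 22947 - (2 + sqrt(3)/4) = 22947 + (-2 - sqrt(3)/4) = 22945 - sqrt(3)/4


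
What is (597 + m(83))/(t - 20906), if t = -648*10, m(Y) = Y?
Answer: -340/13693 ≈ -0.024830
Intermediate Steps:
t = -6480
(597 + m(83))/(t - 20906) = (597 + 83)/(-6480 - 20906) = 680/(-27386) = 680*(-1/27386) = -340/13693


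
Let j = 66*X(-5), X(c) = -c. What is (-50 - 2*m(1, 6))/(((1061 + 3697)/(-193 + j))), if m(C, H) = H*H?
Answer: -137/39 ≈ -3.5128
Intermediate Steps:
m(C, H) = H²
j = 330 (j = 66*(-1*(-5)) = 66*5 = 330)
(-50 - 2*m(1, 6))/(((1061 + 3697)/(-193 + j))) = (-50 - 2*6²)/(((1061 + 3697)/(-193 + 330))) = (-50 - 2*36)/((4758/137)) = (-50 - 72)/((4758*(1/137))) = -122/4758/137 = -122*137/4758 = -137/39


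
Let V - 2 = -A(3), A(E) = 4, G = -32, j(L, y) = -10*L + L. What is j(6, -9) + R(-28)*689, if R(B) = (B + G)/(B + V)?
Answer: 1324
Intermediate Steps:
j(L, y) = -9*L
V = -2 (V = 2 - 1*4 = 2 - 4 = -2)
R(B) = (-32 + B)/(-2 + B) (R(B) = (B - 32)/(B - 2) = (-32 + B)/(-2 + B))
j(6, -9) + R(-28)*689 = -9*6 + ((-32 - 28)/(-2 - 28))*689 = -54 + (-60/(-30))*689 = -54 - 1/30*(-60)*689 = -54 + 2*689 = -54 + 1378 = 1324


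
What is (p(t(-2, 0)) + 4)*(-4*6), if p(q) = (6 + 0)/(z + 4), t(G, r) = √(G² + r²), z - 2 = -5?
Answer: -240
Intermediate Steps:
z = -3 (z = 2 - 5 = -3)
p(q) = 6 (p(q) = (6 + 0)/(-3 + 4) = 6/1 = 6*1 = 6)
(p(t(-2, 0)) + 4)*(-4*6) = (6 + 4)*(-4*6) = 10*(-24) = -240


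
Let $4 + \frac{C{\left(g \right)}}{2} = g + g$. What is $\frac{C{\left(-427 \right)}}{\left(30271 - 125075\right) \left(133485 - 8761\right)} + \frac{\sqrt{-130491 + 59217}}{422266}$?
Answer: $\frac{429}{2956083524} + \frac{i \sqrt{71274}}{422266} \approx 1.4512 \cdot 10^{-7} + 0.00063224 i$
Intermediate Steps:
$C{\left(g \right)} = -8 + 4 g$ ($C{\left(g \right)} = -8 + 2 \left(g + g\right) = -8 + 2 \cdot 2 g = -8 + 4 g$)
$\frac{C{\left(-427 \right)}}{\left(30271 - 125075\right) \left(133485 - 8761\right)} + \frac{\sqrt{-130491 + 59217}}{422266} = \frac{-8 + 4 \left(-427\right)}{\left(30271 - 125075\right) \left(133485 - 8761\right)} + \frac{\sqrt{-130491 + 59217}}{422266} = \frac{-8 - 1708}{\left(-94804\right) 124724} + \sqrt{-71274} \cdot \frac{1}{422266} = - \frac{1716}{-11824334096} + i \sqrt{71274} \cdot \frac{1}{422266} = \left(-1716\right) \left(- \frac{1}{11824334096}\right) + \frac{i \sqrt{71274}}{422266} = \frac{429}{2956083524} + \frac{i \sqrt{71274}}{422266}$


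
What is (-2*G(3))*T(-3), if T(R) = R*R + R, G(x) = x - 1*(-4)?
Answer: -84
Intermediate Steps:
G(x) = 4 + x (G(x) = x + 4 = 4 + x)
T(R) = R + R**2 (T(R) = R**2 + R = R + R**2)
(-2*G(3))*T(-3) = (-2*(4 + 3))*(-3*(1 - 3)) = (-2*7)*(-3*(-2)) = -14*6 = -84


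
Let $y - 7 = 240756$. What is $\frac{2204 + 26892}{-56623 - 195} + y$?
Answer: $\frac{6839821519}{28409} \approx 2.4076 \cdot 10^{5}$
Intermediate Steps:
$y = 240763$ ($y = 7 + 240756 = 240763$)
$\frac{2204 + 26892}{-56623 - 195} + y = \frac{2204 + 26892}{-56623 - 195} + 240763 = \frac{29096}{-56818} + 240763 = 29096 \left(- \frac{1}{56818}\right) + 240763 = - \frac{14548}{28409} + 240763 = \frac{6839821519}{28409}$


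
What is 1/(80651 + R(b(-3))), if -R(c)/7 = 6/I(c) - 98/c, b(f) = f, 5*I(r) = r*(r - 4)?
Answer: 3/241237 ≈ 1.2436e-5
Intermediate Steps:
I(r) = r*(-4 + r)/5 (I(r) = (r*(r - 4))/5 = (r*(-4 + r))/5 = r*(-4 + r)/5)
R(c) = 686/c - 210/(c*(-4 + c)) (R(c) = -7*(6/((c*(-4 + c)/5)) - 98/c) = -7*(6*(5/(c*(-4 + c))) - 98/c) = -7*(30/(c*(-4 + c)) - 98/c) = -7*(-98/c + 30/(c*(-4 + c))) = 686/c - 210/(c*(-4 + c)))
1/(80651 + R(b(-3))) = 1/(80651 + 14*(-211 + 49*(-3))/(-3*(-4 - 3))) = 1/(80651 + 14*(-1/3)*(-211 - 147)/(-7)) = 1/(80651 + 14*(-1/3)*(-1/7)*(-358)) = 1/(80651 - 716/3) = 1/(241237/3) = 3/241237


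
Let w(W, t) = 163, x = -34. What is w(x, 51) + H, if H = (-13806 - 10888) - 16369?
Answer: -40900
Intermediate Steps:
H = -41063 (H = -24694 - 16369 = -41063)
w(x, 51) + H = 163 - 41063 = -40900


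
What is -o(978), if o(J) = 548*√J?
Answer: -548*√978 ≈ -17138.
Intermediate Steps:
-o(978) = -548*√978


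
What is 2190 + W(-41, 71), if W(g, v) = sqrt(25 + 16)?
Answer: 2190 + sqrt(41) ≈ 2196.4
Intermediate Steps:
W(g, v) = sqrt(41)
2190 + W(-41, 71) = 2190 + sqrt(41)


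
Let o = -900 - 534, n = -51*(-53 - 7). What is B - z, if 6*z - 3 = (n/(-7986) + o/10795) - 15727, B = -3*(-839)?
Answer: 221459925937/43104435 ≈ 5137.8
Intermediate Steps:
n = 3060 (n = -51*(-60) = 3060)
o = -1434
B = 2517
z = -112966063042/43104435 (z = ½ + ((3060/(-7986) - 1434/10795) - 15727)/6 = ½ + ((3060*(-1/7986) - 1434*1/10795) - 15727)/6 = ½ + ((-510/1331 - 1434/10795) - 15727)/6 = ½ + (-7414104/14368145 - 15727)/6 = ½ + (⅙)*(-225975230519/14368145) = ½ - 225975230519/86208870 = -112966063042/43104435 ≈ -2620.8)
B - z = 2517 - 1*(-112966063042/43104435) = 2517 + 112966063042/43104435 = 221459925937/43104435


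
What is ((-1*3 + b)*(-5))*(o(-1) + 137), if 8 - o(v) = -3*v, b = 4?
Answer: -710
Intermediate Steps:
o(v) = 8 + 3*v (o(v) = 8 - (-3)*v = 8 + 3*v)
((-1*3 + b)*(-5))*(o(-1) + 137) = ((-1*3 + 4)*(-5))*((8 + 3*(-1)) + 137) = ((-3 + 4)*(-5))*((8 - 3) + 137) = (1*(-5))*(5 + 137) = -5*142 = -710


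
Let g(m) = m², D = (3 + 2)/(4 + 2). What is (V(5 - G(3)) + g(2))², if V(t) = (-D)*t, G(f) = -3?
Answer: 64/9 ≈ 7.1111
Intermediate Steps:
D = ⅚ (D = 5/6 = 5*(⅙) = ⅚ ≈ 0.83333)
V(t) = -5*t/6 (V(t) = (-1*⅚)*t = -5*t/6)
(V(5 - G(3)) + g(2))² = (-5*(5 - 1*(-3))/6 + 2²)² = (-5*(5 + 3)/6 + 4)² = (-⅚*8 + 4)² = (-20/3 + 4)² = (-8/3)² = 64/9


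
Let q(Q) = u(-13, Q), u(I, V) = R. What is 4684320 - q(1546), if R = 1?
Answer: 4684319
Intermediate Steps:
u(I, V) = 1
q(Q) = 1
4684320 - q(1546) = 4684320 - 1*1 = 4684320 - 1 = 4684319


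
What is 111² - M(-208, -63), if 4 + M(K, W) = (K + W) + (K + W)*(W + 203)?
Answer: 50536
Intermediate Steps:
M(K, W) = -4 + K + W + (203 + W)*(K + W) (M(K, W) = -4 + ((K + W) + (K + W)*(W + 203)) = -4 + ((K + W) + (K + W)*(203 + W)) = -4 + ((K + W) + (203 + W)*(K + W)) = -4 + (K + W + (203 + W)*(K + W)) = -4 + K + W + (203 + W)*(K + W))
111² - M(-208, -63) = 111² - (-4 + (-63)² + 204*(-208) + 204*(-63) - 208*(-63)) = 12321 - (-4 + 3969 - 42432 - 12852 + 13104) = 12321 - 1*(-38215) = 12321 + 38215 = 50536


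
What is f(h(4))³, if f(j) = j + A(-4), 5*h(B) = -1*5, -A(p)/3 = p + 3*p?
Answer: 103823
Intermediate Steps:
A(p) = -12*p (A(p) = -3*(p + 3*p) = -12*p)
h(B) = -1 (h(B) = (-1*5)/5 = (⅕)*(-5) = -1)
f(j) = 48 + j (f(j) = j - 12*(-4) = j + 48 = 48 + j)
f(h(4))³ = (48 - 1)³ = 47³ = 103823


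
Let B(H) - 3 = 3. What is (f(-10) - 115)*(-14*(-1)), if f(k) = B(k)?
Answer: -1526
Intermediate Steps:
B(H) = 6 (B(H) = 3 + 3 = 6)
f(k) = 6
(f(-10) - 115)*(-14*(-1)) = (6 - 115)*(-14*(-1)) = -109*14 = -1526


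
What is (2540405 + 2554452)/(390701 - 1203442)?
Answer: -5094857/812741 ≈ -6.2687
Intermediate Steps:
(2540405 + 2554452)/(390701 - 1203442) = 5094857/(-812741) = 5094857*(-1/812741) = -5094857/812741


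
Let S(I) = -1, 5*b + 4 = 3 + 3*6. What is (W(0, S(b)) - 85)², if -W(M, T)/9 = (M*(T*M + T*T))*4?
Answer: 7225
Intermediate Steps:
b = 17/5 (b = -⅘ + (3 + 3*6)/5 = -⅘ + (3 + 18)/5 = -⅘ + (⅕)*21 = -⅘ + 21/5 = 17/5 ≈ 3.4000)
W(M, T) = -36*M*(T² + M*T) (W(M, T) = -9*M*(T*M + T*T)*4 = -9*M*(M*T + T²)*4 = -9*M*(T² + M*T)*4 = -36*M*(T² + M*T))
(W(0, S(b)) - 85)² = (-36*0*(-1)*(0 - 1) - 85)² = (-36*0*(-1)*(-1) - 85)² = (0 - 85)² = (-85)² = 7225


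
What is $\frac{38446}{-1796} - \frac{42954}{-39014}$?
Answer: $- \frac{355696715}{17517286} \approx -20.305$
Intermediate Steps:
$\frac{38446}{-1796} - \frac{42954}{-39014} = 38446 \left(- \frac{1}{1796}\right) - - \frac{21477}{19507} = - \frac{19223}{898} + \frac{21477}{19507} = - \frac{355696715}{17517286}$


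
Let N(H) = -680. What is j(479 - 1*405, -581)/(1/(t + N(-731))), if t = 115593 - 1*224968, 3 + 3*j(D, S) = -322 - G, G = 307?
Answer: 23184920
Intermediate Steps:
j(D, S) = -632/3 (j(D, S) = -1 + (-322 - 1*307)/3 = -1 + (-322 - 307)/3 = -1 + (⅓)*(-629) = -1 - 629/3 = -632/3)
t = -109375 (t = 115593 - 224968 = -109375)
j(479 - 1*405, -581)/(1/(t + N(-731))) = -632/(3*(1/(-109375 - 680))) = -632/(3*(1/(-110055))) = -632/(3*(-1/110055)) = -632/3*(-110055) = 23184920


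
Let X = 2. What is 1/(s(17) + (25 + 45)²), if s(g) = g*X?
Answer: 1/4934 ≈ 0.00020268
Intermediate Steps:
s(g) = 2*g (s(g) = g*2 = 2*g)
1/(s(17) + (25 + 45)²) = 1/(2*17 + (25 + 45)²) = 1/(34 + 70²) = 1/(34 + 4900) = 1/4934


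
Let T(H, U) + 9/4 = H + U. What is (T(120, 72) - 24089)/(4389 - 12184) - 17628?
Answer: -549545443/31180 ≈ -17625.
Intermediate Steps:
T(H, U) = -9/4 + H + U (T(H, U) = -9/4 + (H + U) = -9/4 + H + U)
(T(120, 72) - 24089)/(4389 - 12184) - 17628 = ((-9/4 + 120 + 72) - 24089)/(4389 - 12184) - 17628 = (759/4 - 24089)/(-7795) - 17628 = -95597/4*(-1/7795) - 17628 = 95597/31180 - 17628 = -549545443/31180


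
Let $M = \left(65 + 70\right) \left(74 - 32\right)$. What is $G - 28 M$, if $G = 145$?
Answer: $-158615$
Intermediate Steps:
$M = 5670$ ($M = 135 \cdot 42 = 5670$)
$G - 28 M = 145 - 158760 = -158615$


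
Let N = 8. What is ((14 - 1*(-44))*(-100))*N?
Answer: -46400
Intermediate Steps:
((14 - 1*(-44))*(-100))*N = ((14 - 1*(-44))*(-100))*8 = ((14 + 44)*(-100))*8 = (58*(-100))*8 = -5800*8 = -46400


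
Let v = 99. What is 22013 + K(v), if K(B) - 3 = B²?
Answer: 31817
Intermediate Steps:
K(B) = 3 + B²
22013 + K(v) = 22013 + (3 + 99²) = 22013 + (3 + 9801) = 22013 + 9804 = 31817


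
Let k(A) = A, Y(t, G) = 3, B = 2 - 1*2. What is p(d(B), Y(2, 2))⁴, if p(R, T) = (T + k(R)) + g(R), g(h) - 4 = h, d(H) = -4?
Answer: 1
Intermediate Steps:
B = 0 (B = 2 - 2 = 0)
g(h) = 4 + h
p(R, T) = 4 + T + 2*R (p(R, T) = (T + R) + (4 + R) = (R + T) + (4 + R) = 4 + T + 2*R)
p(d(B), Y(2, 2))⁴ = (4 + 3 + 2*(-4))⁴ = (4 + 3 - 8)⁴ = (-1)⁴ = 1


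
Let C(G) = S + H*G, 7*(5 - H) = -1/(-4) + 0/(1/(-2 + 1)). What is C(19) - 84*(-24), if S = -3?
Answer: 59005/28 ≈ 2107.3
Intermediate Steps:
H = 139/28 (H = 5 - (-1/(-4) + 0/(1/(-2 + 1)))/7 = 5 - (-1*(-¼) + 0/(1/(-1)))/7 = 5 - (¼ + 0/(-1))/7 = 5 - (¼ + 0*(-1))/7 = 5 - (¼ + 0)/7 = 5 - ⅐*¼ = 5 - 1/28 = 139/28 ≈ 4.9643)
C(G) = -3 + 139*G/28
C(19) - 84*(-24) = (-3 + (139/28)*19) - 84*(-24) = (-3 + 2641/28) + 2016 = 2557/28 + 2016 = 59005/28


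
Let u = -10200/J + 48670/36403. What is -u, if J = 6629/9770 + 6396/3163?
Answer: 11470367704330510/3038065040141 ≈ 3775.6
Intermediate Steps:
J = 83456447/30902510 (J = 6629*(1/9770) + 6396*(1/3163) = 6629/9770 + 6396/3163 = 83456447/30902510 ≈ 2.7006)
u = -11470367704330510/3038065040141 (u = -10200/83456447/30902510 + 48670/36403 = -10200*30902510/83456447 + 48670*(1/36403) = -315205602000/83456447 + 48670/36403 = -11470367704330510/3038065040141 ≈ -3775.6)
-u = -1*(-11470367704330510/3038065040141) = 11470367704330510/3038065040141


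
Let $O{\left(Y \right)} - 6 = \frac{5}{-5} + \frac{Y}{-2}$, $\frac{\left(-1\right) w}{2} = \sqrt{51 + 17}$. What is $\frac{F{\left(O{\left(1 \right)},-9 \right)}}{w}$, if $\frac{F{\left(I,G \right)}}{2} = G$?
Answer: $\frac{9 \sqrt{17}}{34} \approx 1.0914$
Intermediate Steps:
$w = - 4 \sqrt{17}$ ($w = - 2 \sqrt{51 + 17} = - 2 \sqrt{68} = - 2 \cdot 2 \sqrt{17} = - 4 \sqrt{17} \approx -16.492$)
$O{\left(Y \right)} = 5 - \frac{Y}{2}$ ($O{\left(Y \right)} = 6 + \left(\frac{5}{-5} + \frac{Y}{-2}\right) = 6 + \left(5 \left(- \frac{1}{5}\right) + Y \left(- \frac{1}{2}\right)\right) = 6 - \left(1 + \frac{Y}{2}\right) = 5 - \frac{Y}{2}$)
$F{\left(I,G \right)} = 2 G$
$\frac{F{\left(O{\left(1 \right)},-9 \right)}}{w} = \frac{2 \left(-9\right)}{\left(-4\right) \sqrt{17}} = - 18 \left(- \frac{\sqrt{17}}{68}\right) = \frac{9 \sqrt{17}}{34}$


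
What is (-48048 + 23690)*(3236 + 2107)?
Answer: -130144794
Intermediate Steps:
(-48048 + 23690)*(3236 + 2107) = -24358*5343 = -130144794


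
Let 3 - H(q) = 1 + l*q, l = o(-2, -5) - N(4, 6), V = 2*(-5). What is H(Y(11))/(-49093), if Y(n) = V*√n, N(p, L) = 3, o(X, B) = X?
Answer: -2/49093 + 50*√11/49093 ≈ 0.0033372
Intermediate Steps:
V = -10
l = -5 (l = -2 - 1*3 = -2 - 3 = -5)
Y(n) = -10*√n
H(q) = 2 + 5*q (H(q) = 3 - (1 - 5*q) = 3 + (-1 + 5*q) = 2 + 5*q)
H(Y(11))/(-49093) = (2 + 5*(-10*√11))/(-49093) = (2 - 50*√11)*(-1/49093) = -2/49093 + 50*√11/49093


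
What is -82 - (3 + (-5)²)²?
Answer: -866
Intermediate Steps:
-82 - (3 + (-5)²)² = -82 - (3 + 25)² = -82 - 1*28² = -82 - 1*784 = -82 - 784 = -866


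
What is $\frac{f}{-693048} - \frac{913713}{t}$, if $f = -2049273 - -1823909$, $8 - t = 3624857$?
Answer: $\frac{40282151035}{69783176382} \approx 0.57725$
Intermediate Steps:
$t = -3624849$ ($t = 8 - 3624857 = -3624849$)
$f = -225364$ ($f = -2049273 + 1823909 = -225364$)
$\frac{f}{-693048} - \frac{913713}{t} = - \frac{225364}{-693048} - \frac{913713}{-3624849} = \left(-225364\right) \left(- \frac{1}{693048}\right) - - \frac{304571}{1208283} = \frac{56341}{173262} + \frac{304571}{1208283} = \frac{40282151035}{69783176382}$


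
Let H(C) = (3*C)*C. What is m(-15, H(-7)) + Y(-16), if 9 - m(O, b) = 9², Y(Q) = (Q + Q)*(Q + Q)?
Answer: 952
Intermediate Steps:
H(C) = 3*C²
Y(Q) = 4*Q² (Y(Q) = (2*Q)*(2*Q) = 4*Q²)
m(O, b) = -72 (m(O, b) = 9 - 1*9² = 9 - 1*81 = 9 - 81 = -72)
m(-15, H(-7)) + Y(-16) = -72 + 4*(-16)² = -72 + 4*256 = -72 + 1024 = 952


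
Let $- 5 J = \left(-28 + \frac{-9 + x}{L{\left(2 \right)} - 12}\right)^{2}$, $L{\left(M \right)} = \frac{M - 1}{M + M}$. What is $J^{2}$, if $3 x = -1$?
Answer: $\frac{216528164290816}{9881354025} \approx 21913.0$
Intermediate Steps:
$x = - \frac{1}{3}$ ($x = \frac{1}{3} \left(-1\right) = - \frac{1}{3} \approx -0.33333$)
$L{\left(M \right)} = \frac{-1 + M}{2 M}$
$J = - \frac{14714896}{99405}$ ($J = - \frac{\left(-28 + \frac{-9 - \frac{1}{3}}{\frac{-1 + 2}{2 \cdot 2} - 12}\right)^{2}}{5} = - \frac{\left(-28 - \frac{28}{3 \left(\frac{1}{2} \cdot \frac{1}{2} \cdot 1 - 12\right)}\right)^{2}}{5} = - \frac{\left(-28 - \frac{28}{3 \left(\frac{1}{4} - 12\right)}\right)^{2}}{5} = - \frac{\left(-28 - \frac{28}{3 \left(- \frac{47}{4}\right)}\right)^{2}}{5} = - \frac{\left(-28 - - \frac{112}{141}\right)^{2}}{5} = - \frac{\left(-28 + \frac{112}{141}\right)^{2}}{5} = - \frac{\left(- \frac{3836}{141}\right)^{2}}{5} = \left(- \frac{1}{5}\right) \frac{14714896}{19881} = - \frac{14714896}{99405} \approx -148.03$)
$J^{2} = \left(- \frac{14714896}{99405}\right)^{2} = \frac{216528164290816}{9881354025}$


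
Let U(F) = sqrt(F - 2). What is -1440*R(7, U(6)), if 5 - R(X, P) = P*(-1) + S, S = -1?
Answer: -11520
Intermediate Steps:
U(F) = sqrt(-2 + F)
R(X, P) = 6 + P (R(X, P) = 5 - (P*(-1) - 1) = 5 - (-P - 1) = 5 - (-1 - P) = 5 + (1 + P) = 6 + P)
-1440*R(7, U(6)) = -1440*(6 + sqrt(-2 + 6)) = -1440*(6 + sqrt(4)) = -1440*(6 + 2) = -1440*8 = -11520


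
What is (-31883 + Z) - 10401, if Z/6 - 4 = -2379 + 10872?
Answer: 8698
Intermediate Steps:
Z = 50982 (Z = 24 + 6*(-2379 + 10872) = 24 + 6*8493 = 24 + 50958 = 50982)
(-31883 + Z) - 10401 = (-31883 + 50982) - 10401 = 19099 - 10401 = 8698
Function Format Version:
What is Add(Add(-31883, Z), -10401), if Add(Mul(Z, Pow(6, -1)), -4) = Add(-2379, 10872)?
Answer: 8698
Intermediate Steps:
Z = 50982 (Z = Add(24, Mul(6, Add(-2379, 10872))) = Add(24, Mul(6, 8493)) = Add(24, 50958) = 50982)
Add(Add(-31883, Z), -10401) = Add(Add(-31883, 50982), -10401) = Add(19099, -10401) = 8698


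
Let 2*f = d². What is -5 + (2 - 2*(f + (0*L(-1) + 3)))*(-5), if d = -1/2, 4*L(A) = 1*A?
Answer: 65/4 ≈ 16.250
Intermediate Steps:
L(A) = A/4 (L(A) = (1*A)/4 = A/4)
d = -½ (d = -1*½ = -½ ≈ -0.50000)
f = ⅛ (f = (-½)²/2 = (½)*(¼) = ⅛ ≈ 0.12500)
-5 + (2 - 2*(f + (0*L(-1) + 3)))*(-5) = -5 + (2 - 2*(⅛ + (0*((¼)*(-1)) + 3)))*(-5) = -5 + (2 - 2*(⅛ + (0*(-¼) + 3)))*(-5) = -5 + (2 - 2*(⅛ + (0 + 3)))*(-5) = -5 + (2 - 2*(⅛ + 3))*(-5) = -5 + (2 - 2*25/8)*(-5) = -5 + (2 - 25/4)*(-5) = -5 - 17/4*(-5) = -5 + 85/4 = 65/4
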